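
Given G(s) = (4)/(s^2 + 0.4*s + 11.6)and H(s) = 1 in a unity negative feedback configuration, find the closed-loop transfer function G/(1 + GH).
Closed-loop T = G/(1+GH).
Numerator: G_num * H_den = 4.
Denominator: G_den * H_den + G_num * H_num = (s^2 + 0.4*s + 11.6) + (4) = s^2 + 0.4*s + 15.6.
T(s) = (4)/(s^2 + 0.4*s + 15.6)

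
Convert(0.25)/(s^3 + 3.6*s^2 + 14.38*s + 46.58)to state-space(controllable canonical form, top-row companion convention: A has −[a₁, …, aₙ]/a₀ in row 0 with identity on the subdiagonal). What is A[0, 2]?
Reachable canonical form for den = s^3 + 3.6*s^2 + 14.38*s + 46.58: top row of A = -[a₁,a₂,...,aₙ]/a₀, ones on the subdiagonal, zeros elsewhere.
A = [[-3.6, -14.38, -46.58], [1, 0, 0], [0, 1, 0]].
A[0,2] = -46.58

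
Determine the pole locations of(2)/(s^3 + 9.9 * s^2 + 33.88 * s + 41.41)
Set denominator = 0: s^3 + 9.9*s^2 + 33.88*s + 41.41 = (s + 4.1)(s^2 + 5.8*s + 10.1) = 0 → Poles: -2.9 + 1.3j, -2.9 - 1.3j, -4.1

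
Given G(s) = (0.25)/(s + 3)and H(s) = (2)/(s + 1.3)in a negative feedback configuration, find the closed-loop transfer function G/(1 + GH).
Closed-loop T = G/(1+GH).
Numerator: G_num * H_den = 0.25*s + 0.325.
Denominator: G_den * H_den + G_num * H_num = (s^2 + 4.3*s + 3.9) + (0.5) = s^2 + 4.3*s + 4.4.
T(s) = (0.25*s + 0.325)/(s^2 + 4.3*s + 4.4)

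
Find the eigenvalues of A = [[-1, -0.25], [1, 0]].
Eigenvalues solve det(λI - A) = 0.
Characteristic polynomial: λ^2 + λ + 0.25 = 0.
Factor: (λ + 0.5)(λ + 0.5) = 0.
Roots: -0.5, -0.5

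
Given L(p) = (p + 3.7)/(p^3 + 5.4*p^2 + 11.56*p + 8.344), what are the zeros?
Set numerator = 0: p + 3.7 = 0 → Zeros: -3.7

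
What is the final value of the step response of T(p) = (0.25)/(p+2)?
FVT: lim_{t→∞} y(t) = lim_{p→0} p*Y(p) where Y(p) = T(p)/p.
= lim_{p→0} T(p) = T(0) = num(0)/den(0) = 0.25/2 = 0.125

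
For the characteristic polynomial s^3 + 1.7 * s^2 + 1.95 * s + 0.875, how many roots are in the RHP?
s^3 + 1.7*s^2 + 1.95*s + 0.875 = (s + 0.7)(s^2 + s + 1.25). Poles: -0.5 + 1j, -0.5 - 1j, -0.7. RHP poles (Re>0): 0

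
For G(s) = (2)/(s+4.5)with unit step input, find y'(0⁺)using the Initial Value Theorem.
IVT: y'(0⁺) = lim_{s→∞} s²·Y(s) = lim_{s→∞} s·G(s).
deg(num) = 0, deg(den) = 1, relative degree = 1, so s·G(s) → (leading num)/(leading den) = 2/1 = 2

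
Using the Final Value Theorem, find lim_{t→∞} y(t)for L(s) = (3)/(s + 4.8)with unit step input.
FVT: lim_{t→∞} y(t) = lim_{s→0} s*Y(s) where Y(s) = L(s)/s.
= lim_{s→0} L(s) = L(0) = num(0)/den(0) = 3/4.8 = 0.625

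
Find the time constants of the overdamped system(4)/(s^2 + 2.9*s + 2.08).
Overdamped: real poles at -1.3, -1.6. τ = -1/pole → τ₁ = 0.7692, τ₂ = 0.625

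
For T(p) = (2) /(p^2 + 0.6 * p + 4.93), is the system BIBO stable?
Denominator: p^2 + 0.6*p + 4.93. Poles: -0.3 + 2.2j, -0.3 - 2.2j. All Re(p)<0: Yes (stable)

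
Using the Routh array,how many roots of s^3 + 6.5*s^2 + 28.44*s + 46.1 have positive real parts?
Routh array:
s^3: [1, 28.44]; s^2: [6.5, 46.1]; s^1: [21.3477]; s^0: [46.1]
First column: [1, 6.5, 21.3477, 46.1]. Sign changes = RHP roots = 0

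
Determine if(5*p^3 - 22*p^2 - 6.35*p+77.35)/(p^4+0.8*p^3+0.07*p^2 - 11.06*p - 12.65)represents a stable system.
Denominator: p^4 + 0.8*p^3 + 0.07*p^2 - 11.06*p - 12.65 = (p - 2.3)(p + 1.1)(p^2 + 2*p + 5). Poles: -1 + 2j, -1 - 2j, -1.1, 2.3. All Re(p)<0: No (unstable)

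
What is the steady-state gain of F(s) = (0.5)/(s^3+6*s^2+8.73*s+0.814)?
DC gain = F(0) = num(0)/den(0) = 0.5/0.814 = 0.6143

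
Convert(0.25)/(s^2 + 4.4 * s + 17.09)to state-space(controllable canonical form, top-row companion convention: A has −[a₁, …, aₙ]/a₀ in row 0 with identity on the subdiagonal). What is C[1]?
Reachable canonical form: C = numerator coefficients (right-aligned, zero-padded to length n).
num = 0.25, C = [[0, 0.25]].
C[1] = 0.25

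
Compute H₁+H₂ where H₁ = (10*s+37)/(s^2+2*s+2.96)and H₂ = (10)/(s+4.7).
Parallel: H = H₁ + H₂ = (n₁·d₂ + n₂·d₁)/(d₁·d₂).
n₁·d₂ = 10*s^2 + 84*s + 173.9. n₂·d₁ = 10*s^2 + 20*s + 29.6. Sum = 20*s^2 + 104*s + 203.5. d₁·d₂ = s^3 + 6.7*s^2 + 12.36*s + 13.912.
H(s) = (20*s^2 + 104*s + 203.5)/(s^3 + 6.7*s^2 + 12.36*s + 13.912)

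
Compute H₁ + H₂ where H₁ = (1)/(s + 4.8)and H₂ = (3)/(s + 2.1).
Parallel: H = H₁ + H₂ = (n₁·d₂ + n₂·d₁)/(d₁·d₂).
n₁·d₂ = s + 2.1. n₂·d₁ = 3*s + 14.4. Sum = 4*s + 16.5. d₁·d₂ = s^2 + 6.9*s + 10.08.
H(s) = (4*s + 16.5)/(s^2 + 6.9*s + 10.08)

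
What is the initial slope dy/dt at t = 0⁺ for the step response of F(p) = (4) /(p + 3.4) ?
IVT: y'(0⁺) = lim_{p→∞} p²·Y(p) = lim_{p→∞} p·F(p).
deg(num) = 0, deg(den) = 1, relative degree = 1, so p·F(p) → (leading num)/(leading den) = 4/1 = 4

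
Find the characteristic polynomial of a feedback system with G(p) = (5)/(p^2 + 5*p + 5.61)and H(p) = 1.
Characteristic poly = G_den * H_den + G_num * H_num = (p^2 + 5*p + 5.61) + (5) = p^2 + 5*p + 10.61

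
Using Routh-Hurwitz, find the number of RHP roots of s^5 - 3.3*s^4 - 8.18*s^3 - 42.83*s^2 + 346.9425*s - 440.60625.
Routh array:
s^5: [1, -8.18, 346.9425]; s^4: [-3.3, -42.83, -440.60625]; s^3: [-21.1588, 213.425]; s^2: [-76.1166, -440.60625]; s^1: [335.905]; s^0: [-440.60625]
First column: [1, -3.3, -21.1588, -76.1166, 335.905, -440.60625]. Sign changes = RHP roots = 3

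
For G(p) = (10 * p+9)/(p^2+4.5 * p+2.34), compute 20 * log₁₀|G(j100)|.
Substitute p = j*100: G(j100) = 0.00359461 - 0.0998616j.
|G(j100)| = sqrt(Re² + Im²) = 0.09993.
20*log₁₀(0.09993) = -20.01 dB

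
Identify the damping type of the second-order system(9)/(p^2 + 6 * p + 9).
Standard form: ωn²/(p²+2ζωn·p+ωn²) gives ωn=3, ζ=1.
Critically damped (ζ = 1)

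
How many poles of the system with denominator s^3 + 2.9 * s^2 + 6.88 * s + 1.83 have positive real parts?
s^3 + 2.9*s^2 + 6.88*s + 1.83 = (s + 0.3)(s^2 + 2.6*s + 6.1). Poles: -0.3, -1.3 + 2.1j, -1.3 - 2.1j. RHP poles (Re>0): 0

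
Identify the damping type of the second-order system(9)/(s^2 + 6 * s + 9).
Standard form: ωn²/(s²+2ζωn·s+ωn²) gives ωn=3, ζ=1.
Critically damped (ζ = 1)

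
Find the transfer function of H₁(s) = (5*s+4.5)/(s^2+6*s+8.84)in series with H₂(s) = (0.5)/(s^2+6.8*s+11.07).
Series: H = H₁ · H₂ = (n₁·n₂)/(d₁·d₂).
Num: n₁·n₂ = 2.5*s + 2.25. Den: d₁·d₂ = s^4 + 12.8*s^3 + 60.71*s^2 + 126.532*s + 97.8588.
H(s) = (2.5*s + 2.25)/(s^4 + 12.8*s^3 + 60.71*s^2 + 126.532*s + 97.8588)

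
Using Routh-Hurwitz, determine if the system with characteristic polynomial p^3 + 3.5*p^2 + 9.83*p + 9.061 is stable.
Routh array:
p^3: [1, 9.83]; p^2: [3.5, 9.061]; p^1: [7.24114]; p^0: [9.061]
First column: [1, 3.5, 7.24114, 9.061]. Sign changes = 0.
Yes, stable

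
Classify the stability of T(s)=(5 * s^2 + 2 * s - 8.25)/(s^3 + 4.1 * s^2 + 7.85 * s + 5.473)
Denominator: s^3 + 4.1*s^2 + 7.85*s + 5.473 = (s + 1.3)(s^2 + 2.8*s + 4.21). Poles: -1.3, -1.4 + 1.5j, -1.4 - 1.5j. Stable (all poles in LHP)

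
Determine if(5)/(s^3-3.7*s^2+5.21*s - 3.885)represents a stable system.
Denominator: s^3 - 3.7*s^2 + 5.21*s - 3.885 = (s - 2.1)(s^2 - 1.6*s + 1.85). Poles: 0.8 + 1.1j, 0.8 - 1.1j, 2.1. All Re(p)<0: No (unstable)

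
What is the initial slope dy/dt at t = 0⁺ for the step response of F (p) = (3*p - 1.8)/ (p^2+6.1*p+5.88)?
IVT: y'(0⁺) = lim_{p→∞} p²·Y(p) = lim_{p→∞} p·F(p).
deg(num) = 1, deg(den) = 2, relative degree = 1, so p·F(p) → (leading num)/(leading den) = 3/1 = 3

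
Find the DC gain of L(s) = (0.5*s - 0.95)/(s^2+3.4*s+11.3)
DC gain = L(0) = num(0)/den(0) = -0.95/11.3 = -0.08407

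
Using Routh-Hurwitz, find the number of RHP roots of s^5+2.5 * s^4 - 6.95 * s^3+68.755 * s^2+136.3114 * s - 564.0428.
Routh array:
s^5: [1, -6.95, 136.3114]; s^4: [2.5, 68.755, -564.0428]; s^3: [-34.452, 361.92852]; s^2: [95.0182, -564.0428]; s^1: [157.416]; s^0: [-564.0428]
First column: [1, 2.5, -34.452, 95.0182, 157.416, -564.0428]. Sign changes = RHP roots = 3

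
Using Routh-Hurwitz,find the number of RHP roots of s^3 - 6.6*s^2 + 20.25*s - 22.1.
Routh array:
s^3: [1, 20.25]; s^2: [-6.6, -22.1]; s^1: [16.9015]; s^0: [-22.1]
First column: [1, -6.6, 16.9015, -22.1]. Sign changes = RHP roots = 3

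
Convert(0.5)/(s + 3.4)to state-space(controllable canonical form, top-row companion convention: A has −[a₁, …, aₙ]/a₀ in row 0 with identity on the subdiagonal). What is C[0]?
Reachable canonical form: C = numerator coefficients (right-aligned, zero-padded to length n).
num = 0.5, C = [[0.5]].
C[0] = 0.5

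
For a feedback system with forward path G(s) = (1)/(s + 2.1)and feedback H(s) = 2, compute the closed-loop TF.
Closed-loop T = G/(1+GH).
Numerator: G_num * H_den = 1.
Denominator: G_den * H_den + G_num * H_num = (s + 2.1) + (2) = s + 4.1.
T(s) = (1)/(s + 4.1)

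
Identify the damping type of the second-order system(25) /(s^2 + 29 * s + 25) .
Standard form: ωn²/(s²+2ζωn·s+ωn²) gives ωn=5, ζ=2.9.
Overdamped (ζ = 2.9 > 1)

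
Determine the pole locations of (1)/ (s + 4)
Set denominator = 0: s + 4 = 0 → Poles: -4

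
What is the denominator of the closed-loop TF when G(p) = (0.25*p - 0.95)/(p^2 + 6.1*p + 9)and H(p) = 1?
Characteristic poly = G_den * H_den + G_num * H_num = (p^2 + 6.1*p + 9) + (0.25*p - 0.95) = p^2 + 6.35*p + 8.05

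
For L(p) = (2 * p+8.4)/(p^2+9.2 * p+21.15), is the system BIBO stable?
Denominator: p^2 + 9.2*p + 21.15 = (p + 4.5)(p + 4.7). Poles: -4.5, -4.7. All Re(p)<0: Yes (stable)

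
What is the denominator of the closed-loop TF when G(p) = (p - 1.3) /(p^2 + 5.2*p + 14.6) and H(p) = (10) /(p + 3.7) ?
Characteristic poly = G_den * H_den + G_num * H_num = (p^3 + 8.9*p^2 + 33.84*p + 54.02) + (10*p - 13) = p^3 + 8.9*p^2 + 43.84*p + 41.02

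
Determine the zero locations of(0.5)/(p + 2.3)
Numerator is a nonzero constant (0.5) → Zeros: none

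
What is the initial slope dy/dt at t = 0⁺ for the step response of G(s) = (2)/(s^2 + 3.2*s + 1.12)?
IVT: y'(0⁺) = lim_{s→∞} s²·Y(s) = lim_{s→∞} s·G(s).
deg(num) = 0, deg(den) = 2, relative degree = 2 ≥ 2, so s·G(s) → 0. Initial slope = 0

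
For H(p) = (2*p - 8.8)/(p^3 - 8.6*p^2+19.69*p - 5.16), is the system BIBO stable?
Denominator: p^3 - 8.6*p^2 + 19.69*p - 5.16 = (p - 0.3)(p - 4.3)(p - 4). Poles: 0.3, 4, 4.3. All Re(p)<0: No (unstable)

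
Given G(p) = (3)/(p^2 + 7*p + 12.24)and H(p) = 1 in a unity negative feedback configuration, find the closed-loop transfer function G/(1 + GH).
Closed-loop T = G/(1+GH).
Numerator: G_num * H_den = 3.
Denominator: G_den * H_den + G_num * H_num = (p^2 + 7*p + 12.24) + (3) = p^2 + 7*p + 15.24.
T(p) = (3)/(p^2 + 7*p + 15.24)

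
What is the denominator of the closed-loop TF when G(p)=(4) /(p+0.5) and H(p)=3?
Characteristic poly = G_den * H_den + G_num * H_num = (p + 0.5) + (12) = p + 12.5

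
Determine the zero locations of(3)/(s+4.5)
Numerator is a nonzero constant (3) → Zeros: none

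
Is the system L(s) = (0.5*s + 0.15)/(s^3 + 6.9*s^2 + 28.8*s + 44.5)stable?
Denominator: s^3 + 6.9*s^2 + 28.8*s + 44.5 = (s + 2.5)(s^2 + 4.4*s + 17.8). Poles: -2.2 + 3.6j, -2.2 - 3.6j, -2.5. All Re(p)<0: Yes (stable)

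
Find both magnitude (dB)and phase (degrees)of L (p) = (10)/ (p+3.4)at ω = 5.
Substitute p = j*5: L(j5) = 0.929978 - 1.36761j.
|L| = 20*log₁₀(sqrt(Re²+Im²)) = 4.37 dB.
∠L = atan2(Im, Re) = -55.78°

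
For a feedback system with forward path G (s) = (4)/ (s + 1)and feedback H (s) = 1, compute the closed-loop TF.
Closed-loop T = G/(1+GH).
Numerator: G_num * H_den = 4.
Denominator: G_den * H_den + G_num * H_num = (s + 1) + (4) = s + 5.
T(s) = (4)/(s + 5)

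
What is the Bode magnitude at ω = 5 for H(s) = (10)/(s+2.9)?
Substitute s = j*5: H(j5) = 0.868004 - 1.49656j.
|H(j5)| = sqrt(Re² + Im²) = 1.73.
20*log₁₀(1.73) = 4.76 dB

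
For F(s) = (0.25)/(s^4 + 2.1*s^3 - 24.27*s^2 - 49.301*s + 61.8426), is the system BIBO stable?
Denominator: s^4 + 2.1*s^3 - 24.27*s^2 - 49.301*s + 61.8426 = (s - 4.7)(s + 3.4)(s - 0.9)(s + 4.3). Poles: -3.4, -4.3, 0.9, 4.7. All Re(p)<0: No (unstable)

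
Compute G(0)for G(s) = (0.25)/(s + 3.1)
DC gain = G(0) = num(0)/den(0) = 0.25/3.1 = 0.08065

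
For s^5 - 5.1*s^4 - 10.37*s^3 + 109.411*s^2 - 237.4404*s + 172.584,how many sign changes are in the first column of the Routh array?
Routh array:
s^5: [1, -10.37, -237.4404]; s^4: [-5.1, 109.411, 172.584]; s^3: [11.0831, -203.6004]; s^2: [15.7225, 172.584]; s^1: [-325.258]; s^0: [172.584]
First column: [1, -5.1, 11.0831, 15.7225, -325.258, 172.584]. Sign changes = 4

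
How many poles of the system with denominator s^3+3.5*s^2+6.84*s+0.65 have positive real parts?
s^3 + 3.5*s^2 + 6.84*s + 0.65 = (s + 0.1)(s^2 + 3.4*s + 6.5). Poles: -0.1, -1.7 + 1.9j, -1.7 - 1.9j. RHP poles (Re>0): 0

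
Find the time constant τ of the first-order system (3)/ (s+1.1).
First-order system: τ = -1/pole. Pole = -1.1. τ = -1/(-1.1) = 0.9091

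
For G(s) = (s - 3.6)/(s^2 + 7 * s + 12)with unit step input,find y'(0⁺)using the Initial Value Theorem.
IVT: y'(0⁺) = lim_{s→∞} s²·Y(s) = lim_{s→∞} s·G(s).
deg(num) = 1, deg(den) = 2, relative degree = 1, so s·G(s) → (leading num)/(leading den) = 1/1 = 1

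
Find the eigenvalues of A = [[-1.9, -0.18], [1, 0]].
Eigenvalues solve det(λI - A) = 0.
Characteristic polynomial: λ^2 + 1.9*λ + 0.18 = 0.
Factor: (λ + 0.1)(λ + 1.8) = 0.
Roots: -0.1, -1.8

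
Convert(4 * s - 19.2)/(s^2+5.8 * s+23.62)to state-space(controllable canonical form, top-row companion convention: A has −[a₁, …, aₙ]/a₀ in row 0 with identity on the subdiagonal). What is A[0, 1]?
Reachable canonical form for den = s^2 + 5.8*s + 23.62: top row of A = -[a₁,a₂,...,aₙ]/a₀, ones on the subdiagonal, zeros elsewhere.
A = [[-5.8, -23.62], [1, 0]].
A[0,1] = -23.62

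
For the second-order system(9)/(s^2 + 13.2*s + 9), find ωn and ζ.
Standard form: ωn²/(s²+2ζωn·s+ωn²).
const=9=ωn² → ωn=3, s coeff=13.2=2ζωn → ζ=2.2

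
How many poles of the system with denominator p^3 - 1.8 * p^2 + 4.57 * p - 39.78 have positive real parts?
p^3 - 1.8*p^2 + 4.57*p - 39.78 = (p - 3.6)(p^2 + 1.8*p + 11.05). Poles: -0.9 + 3.2j, -0.9 - 3.2j, 3.6. RHP poles (Re>0): 1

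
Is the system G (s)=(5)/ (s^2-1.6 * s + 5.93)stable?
Denominator: s^2 - 1.6*s + 5.93. Poles: 0.8 + 2.3j, 0.8 - 2.3j. All Re(p)<0: No (unstable)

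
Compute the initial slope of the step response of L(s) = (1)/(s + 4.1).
IVT: y'(0⁺) = lim_{s→∞} s²·Y(s) = lim_{s→∞} s·L(s).
deg(num) = 0, deg(den) = 1, relative degree = 1, so s·L(s) → (leading num)/(leading den) = 1/1 = 1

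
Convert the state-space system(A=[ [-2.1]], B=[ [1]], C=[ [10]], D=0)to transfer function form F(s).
F(s) = C(sI - A)⁻¹B + D.
Characteristic polynomial det(sI - A) = s + 2.1.
Numerator from C·adj(sI-A)·B + D·det(sI-A) = 10.
F(s) = (10)/(s + 2.1)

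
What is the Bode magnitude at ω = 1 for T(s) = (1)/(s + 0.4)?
Substitute s = j*1: T(j1) = 0.344828 - 0.862069j.
|T(j1)| = sqrt(Re² + Im²) = 0.9285.
20*log₁₀(0.9285) = -0.64 dB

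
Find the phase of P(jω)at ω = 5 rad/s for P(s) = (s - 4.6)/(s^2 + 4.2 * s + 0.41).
Substitute s = j*5: P(j5) = 0.208588 - 0.0251992j.
∠P(j5) = atan2(Im, Re) = atan2(-0.0251992, 0.208588) = -6.89°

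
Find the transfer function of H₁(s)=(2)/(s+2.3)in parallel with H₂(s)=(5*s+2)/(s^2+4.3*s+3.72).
Parallel: H = H₁ + H₂ = (n₁·d₂ + n₂·d₁)/(d₁·d₂).
n₁·d₂ = 2*s^2 + 8.6*s + 7.44. n₂·d₁ = 5*s^2 + 13.5*s + 4.6. Sum = 7*s^2 + 22.1*s + 12.04. d₁·d₂ = s^3 + 6.6*s^2 + 13.61*s + 8.556.
H(s) = (7*s^2 + 22.1*s + 12.04)/(s^3 + 6.6*s^2 + 13.61*s + 8.556)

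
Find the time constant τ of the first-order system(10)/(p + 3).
First-order system: τ = -1/pole. Pole = -3. τ = -1/(-3) = 0.3333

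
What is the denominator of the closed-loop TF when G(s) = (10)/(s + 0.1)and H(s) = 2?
Characteristic poly = G_den * H_den + G_num * H_num = (s + 0.1) + (20) = s + 20.1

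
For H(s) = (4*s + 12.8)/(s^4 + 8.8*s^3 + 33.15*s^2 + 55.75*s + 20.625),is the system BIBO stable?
Denominator: s^4 + 8.8*s^3 + 33.15*s^2 + 55.75*s + 20.625 = (s + 0.5)(s + 3.3)(s^2 + 5*s + 12.5). Poles: -0.5, -2.5 + 2.5j, -2.5 - 2.5j, -3.3. All Re(p)<0: Yes (stable)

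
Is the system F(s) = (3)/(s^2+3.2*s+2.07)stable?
Denominator: s^2 + 3.2*s + 2.07 = (s + 0.9)(s + 2.3). Poles: -0.9, -2.3. All Re(p)<0: Yes (stable)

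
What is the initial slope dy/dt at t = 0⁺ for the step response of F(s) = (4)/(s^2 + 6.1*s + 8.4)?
IVT: y'(0⁺) = lim_{s→∞} s²·Y(s) = lim_{s→∞} s·F(s).
deg(num) = 0, deg(den) = 2, relative degree = 2 ≥ 2, so s·F(s) → 0. Initial slope = 0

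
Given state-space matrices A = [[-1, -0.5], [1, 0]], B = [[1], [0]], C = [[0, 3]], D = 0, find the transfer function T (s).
T(s) = C(sI - A)⁻¹B + D.
Characteristic polynomial det(sI - A) = s^2 + s + 0.5.
Numerator from C·adj(sI-A)·B + D·det(sI-A) = 3.
T(s) = (3)/(s^2 + s + 0.5)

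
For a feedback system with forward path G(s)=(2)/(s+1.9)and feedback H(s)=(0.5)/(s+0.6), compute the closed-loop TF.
Closed-loop T = G/(1+GH).
Numerator: G_num * H_den = 2*s + 1.2.
Denominator: G_den * H_den + G_num * H_num = (s^2 + 2.5*s + 1.14) + (1) = s^2 + 2.5*s + 2.14.
T(s) = (2*s + 1.2)/(s^2 + 2.5*s + 2.14)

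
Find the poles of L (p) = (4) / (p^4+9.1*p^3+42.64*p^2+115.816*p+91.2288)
Set denominator = 0: p^4 + 9.1*p^3 + 42.64*p^2 + 115.816*p + 91.2288 = (p + 1.2)(p + 4.3)(p^2 + 3.6*p + 17.68) = 0 → Poles: -1.2, -1.8 + 3.8j, -1.8 - 3.8j, -4.3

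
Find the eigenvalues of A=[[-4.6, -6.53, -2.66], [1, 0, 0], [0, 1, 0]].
Eigenvalues solve det(λI - A) = 0.
Characteristic polynomial: λ^3 + 4.6*λ^2 + 6.53*λ + 2.66 = 0.
Factor: (λ + 2)(λ + 1.9)(λ + 0.7) = 0.
Roots: -0.7, -1.9, -2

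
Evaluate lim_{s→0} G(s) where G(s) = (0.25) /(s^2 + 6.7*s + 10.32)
DC gain = G(0) = num(0)/den(0) = 0.25/10.32 = 0.02422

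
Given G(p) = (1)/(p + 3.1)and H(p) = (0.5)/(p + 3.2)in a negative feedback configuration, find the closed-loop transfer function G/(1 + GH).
Closed-loop T = G/(1+GH).
Numerator: G_num * H_den = p + 3.2.
Denominator: G_den * H_den + G_num * H_num = (p^2 + 6.3*p + 9.92) + (0.5) = p^2 + 6.3*p + 10.42.
T(p) = (p + 3.2)/(p^2 + 6.3*p + 10.42)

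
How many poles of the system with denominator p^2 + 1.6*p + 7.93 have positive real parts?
Poles: -0.8 + 2.7j, -0.8 - 2.7j. RHP poles (Re>0): 0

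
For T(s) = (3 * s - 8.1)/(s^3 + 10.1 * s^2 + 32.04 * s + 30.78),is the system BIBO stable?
Denominator: s^3 + 10.1*s^2 + 32.04*s + 30.78 = (s + 1.8)(s + 3.8)(s + 4.5). Poles: -1.8, -3.8, -4.5. All Re(p)<0: Yes (stable)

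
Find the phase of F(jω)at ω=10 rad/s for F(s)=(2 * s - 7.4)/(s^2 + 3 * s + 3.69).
Substitute s = j*10: F(j10) = 0.129004 - 0.167479j.
∠F(j10) = atan2(Im, Re) = atan2(-0.167479, 0.129004) = -52.39°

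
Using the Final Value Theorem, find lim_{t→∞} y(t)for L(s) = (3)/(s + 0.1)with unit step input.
FVT: lim_{t→∞} y(t) = lim_{s→0} s*Y(s) where Y(s) = L(s)/s.
= lim_{s→0} L(s) = L(0) = num(0)/den(0) = 3/0.1 = 30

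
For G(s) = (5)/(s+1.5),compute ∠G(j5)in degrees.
Substitute s = j*5: G(j5) = 0.275229 - 0.917431j.
∠G(j5) = atan2(Im, Re) = atan2(-0.917431, 0.275229) = -73.30°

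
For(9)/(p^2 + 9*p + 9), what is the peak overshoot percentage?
Standard form: ωn²/(p²+2ζωn·p+ωn²) → ωn = 3, ζ = 1.5.
ζ ≥ 1, so the response is non-oscillatory: peak overshoot = 0%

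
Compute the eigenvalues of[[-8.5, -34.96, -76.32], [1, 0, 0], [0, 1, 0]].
Eigenvalues solve det(λI - A) = 0.
Characteristic polynomial: λ^3 + 8.5*λ^2 + 34.96*λ + 76.32 = 0.
Factor: (λ + 4.5)(λ^2 + 4*λ + 16.96) = 0.
Roots: -2 + 3.6j, -2 - 3.6j, -4.5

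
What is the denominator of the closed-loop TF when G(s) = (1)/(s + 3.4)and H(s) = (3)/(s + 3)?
Characteristic poly = G_den * H_den + G_num * H_num = (s^2 + 6.4*s + 10.2) + (3) = s^2 + 6.4*s + 13.2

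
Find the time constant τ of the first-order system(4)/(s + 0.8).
First-order system: τ = -1/pole. Pole = -0.8. τ = -1/(-0.8) = 1.25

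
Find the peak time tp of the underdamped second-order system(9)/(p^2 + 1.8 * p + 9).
Standard form: ωn²/(p²+2ζωn·p+ωn²) → ωn = 3, ζ = 0.3.
ωd = ωn·√(1-ζ²) = 3·√(1-0.3²) = 2.862.
tp = π/ωd = π/2.862 = 1.098 s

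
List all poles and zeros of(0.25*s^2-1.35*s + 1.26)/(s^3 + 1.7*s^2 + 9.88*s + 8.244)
Set denominator = 0: s^3 + 1.7*s^2 + 9.88*s + 8.244 = (s + 0.9)(s^2 + 0.8*s + 9.16) = 0 → Poles: -0.4 + 3j, -0.4 - 3j, -0.9
Set numerator = 0: 0.25*s^2 - 1.35*s + 1.26 = 0.25*(s - 1.2)(s - 4.2) = 0 → Zeros: 1.2, 4.2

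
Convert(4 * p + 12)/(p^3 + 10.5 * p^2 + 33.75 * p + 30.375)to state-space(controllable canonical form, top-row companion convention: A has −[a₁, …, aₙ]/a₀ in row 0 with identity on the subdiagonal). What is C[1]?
Reachable canonical form: C = numerator coefficients (right-aligned, zero-padded to length n).
num = 4*p + 12, C = [[0, 4, 12]].
C[1] = 4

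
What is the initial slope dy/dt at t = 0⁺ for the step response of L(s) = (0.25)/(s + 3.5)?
IVT: y'(0⁺) = lim_{s→∞} s²·Y(s) = lim_{s→∞} s·L(s).
deg(num) = 0, deg(den) = 1, relative degree = 1, so s·L(s) → (leading num)/(leading den) = 0.25/1 = 0.25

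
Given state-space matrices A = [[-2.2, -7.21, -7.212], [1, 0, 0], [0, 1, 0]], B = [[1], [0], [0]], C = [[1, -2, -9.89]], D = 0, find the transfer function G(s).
G(s) = C(sI - A)⁻¹B + D.
Characteristic polynomial det(sI - A) = s^3 + 2.2*s^2 + 7.21*s + 7.212.
Numerator from C·adj(sI-A)·B + D·det(sI-A) = s^2 - 2*s - 9.89.
G(s) = (s^2 - 2*s - 9.89)/(s^3 + 2.2*s^2 + 7.21*s + 7.212)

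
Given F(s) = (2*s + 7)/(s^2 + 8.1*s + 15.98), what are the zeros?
Set numerator = 0: 2*s + 7 = 0 → Zeros: -3.5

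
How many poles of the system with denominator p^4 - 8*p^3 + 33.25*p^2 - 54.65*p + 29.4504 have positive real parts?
p^4 - 8*p^3 + 33.25*p^2 - 54.65*p + 29.4504 = (p - 1.4)(p - 1.2)(p^2 - 5.4*p + 17.53). Poles: 1.2, 1.4, 2.7 + 3.2j, 2.7 - 3.2j. RHP poles (Re>0): 4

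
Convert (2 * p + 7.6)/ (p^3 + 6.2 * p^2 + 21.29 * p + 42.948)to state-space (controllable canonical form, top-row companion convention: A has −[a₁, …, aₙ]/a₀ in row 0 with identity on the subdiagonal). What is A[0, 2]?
Reachable canonical form for den = p^3 + 6.2*p^2 + 21.29*p + 42.948: top row of A = -[a₁,a₂,...,aₙ]/a₀, ones on the subdiagonal, zeros elsewhere.
A = [[-6.2, -21.29, -42.948], [1, 0, 0], [0, 1, 0]].
A[0,2] = -42.948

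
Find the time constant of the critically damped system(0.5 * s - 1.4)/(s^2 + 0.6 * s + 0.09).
Critically damped (ζ = 1): repeated real pole at -0.3, -0.3. τ = -1/pole = 3.333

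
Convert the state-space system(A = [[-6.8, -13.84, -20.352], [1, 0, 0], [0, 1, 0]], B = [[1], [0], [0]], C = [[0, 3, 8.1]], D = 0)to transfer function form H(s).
H(s) = C(sI - A)⁻¹B + D.
Characteristic polynomial det(sI - A) = s^3 + 6.8*s^2 + 13.84*s + 20.352.
Numerator from C·adj(sI-A)·B + D·det(sI-A) = 3*s + 8.1.
H(s) = (3*s + 8.1)/(s^3 + 6.8*s^2 + 13.84*s + 20.352)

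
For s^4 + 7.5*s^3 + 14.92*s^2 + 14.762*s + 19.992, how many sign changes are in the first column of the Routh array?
Routh array:
s^4: [1, 14.92, 19.992]; s^3: [7.5, 14.762]; s^2: [12.9517, 19.992]; s^1: [3.18517]; s^0: [19.992]
First column: [1, 7.5, 12.9517, 3.18517, 19.992]. Sign changes = 0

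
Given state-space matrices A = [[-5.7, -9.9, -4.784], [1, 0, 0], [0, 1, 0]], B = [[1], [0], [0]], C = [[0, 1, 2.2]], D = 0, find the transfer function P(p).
P(p) = C(pI - A)⁻¹B + D.
Characteristic polynomial det(pI - A) = p^3 + 5.7*p^2 + 9.9*p + 4.784.
Numerator from C·adj(pI-A)·B + D·det(pI-A) = p + 2.2.
P(p) = (p + 2.2)/(p^3 + 5.7*p^2 + 9.9*p + 4.784)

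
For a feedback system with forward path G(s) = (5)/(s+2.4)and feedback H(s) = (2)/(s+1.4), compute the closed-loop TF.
Closed-loop T = G/(1+GH).
Numerator: G_num * H_den = 5*s + 7.
Denominator: G_den * H_den + G_num * H_num = (s^2 + 3.8*s + 3.36) + (10) = s^2 + 3.8*s + 13.36.
T(s) = (5*s + 7)/(s^2 + 3.8*s + 13.36)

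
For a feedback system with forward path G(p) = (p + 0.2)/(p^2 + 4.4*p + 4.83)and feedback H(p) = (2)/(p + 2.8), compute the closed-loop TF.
Closed-loop T = G/(1+GH).
Numerator: G_num * H_den = p^2 + 3*p + 0.56.
Denominator: G_den * H_den + G_num * H_num = (p^3 + 7.2*p^2 + 17.15*p + 13.524) + (2*p + 0.4) = p^3 + 7.2*p^2 + 19.15*p + 13.924.
T(p) = (p^2 + 3*p + 0.56)/(p^3 + 7.2*p^2 + 19.15*p + 13.924)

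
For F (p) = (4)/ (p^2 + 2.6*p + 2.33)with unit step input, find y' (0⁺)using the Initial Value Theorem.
IVT: y'(0⁺) = lim_{p→∞} p²·Y(p) = lim_{p→∞} p·F(p).
deg(num) = 0, deg(den) = 2, relative degree = 2 ≥ 2, so p·F(p) → 0. Initial slope = 0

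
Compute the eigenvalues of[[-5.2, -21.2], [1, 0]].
Eigenvalues solve det(λI - A) = 0.
Characteristic polynomial: λ^2 + 5.2*λ + 21.2 = 0.
Roots: -2.6 + 3.8j, -2.6 - 3.8j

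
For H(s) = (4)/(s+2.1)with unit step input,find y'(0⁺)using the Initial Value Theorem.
IVT: y'(0⁺) = lim_{s→∞} s²·Y(s) = lim_{s→∞} s·H(s).
deg(num) = 0, deg(den) = 1, relative degree = 1, so s·H(s) → (leading num)/(leading den) = 4/1 = 4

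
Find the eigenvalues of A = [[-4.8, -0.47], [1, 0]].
Eigenvalues solve det(λI - A) = 0.
Characteristic polynomial: λ^2 + 4.8*λ + 0.47 = 0.
Factor: (λ + 0.1)(λ + 4.7) = 0.
Roots: -0.1, -4.7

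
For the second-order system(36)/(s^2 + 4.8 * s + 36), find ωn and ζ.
Standard form: ωn²/(s²+2ζωn·s+ωn²).
const=36=ωn² → ωn=6, s coeff=4.8=2ζωn → ζ=0.4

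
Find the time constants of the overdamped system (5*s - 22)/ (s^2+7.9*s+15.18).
Overdamped: real poles at -3.3, -4.6. τ = -1/pole → τ₁ = 0.303, τ₂ = 0.2174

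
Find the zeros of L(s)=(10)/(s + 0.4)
Numerator is a nonzero constant (10) → Zeros: none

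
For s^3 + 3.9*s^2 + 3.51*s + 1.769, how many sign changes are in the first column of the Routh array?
Routh array:
s^3: [1, 3.51]; s^2: [3.9, 1.769]; s^1: [3.05641]; s^0: [1.769]
First column: [1, 3.9, 3.05641, 1.769]. Sign changes = 0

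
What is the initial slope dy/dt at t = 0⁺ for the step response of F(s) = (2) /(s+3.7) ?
IVT: y'(0⁺) = lim_{s→∞} s²·Y(s) = lim_{s→∞} s·F(s).
deg(num) = 0, deg(den) = 1, relative degree = 1, so s·F(s) → (leading num)/(leading den) = 2/1 = 2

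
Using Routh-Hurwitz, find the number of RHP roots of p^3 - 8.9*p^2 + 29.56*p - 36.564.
Routh array:
p^3: [1, 29.56]; p^2: [-8.9, -36.564]; p^1: [25.4517]; p^0: [-36.564]
First column: [1, -8.9, 25.4517, -36.564]. Sign changes = RHP roots = 3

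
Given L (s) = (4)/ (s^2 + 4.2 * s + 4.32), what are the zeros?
Numerator is a nonzero constant (4) → Zeros: none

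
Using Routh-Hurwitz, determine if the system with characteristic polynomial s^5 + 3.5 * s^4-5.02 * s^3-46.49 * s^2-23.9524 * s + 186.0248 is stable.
Routh array:
s^5: [1, -5.02, -23.9524]; s^4: [3.5, -46.49, 186.0248]; s^3: [8.26286, -77.1023]; s^2: [-13.8308, 186.0248]; s^1: [34.0333]; s^0: [186.0248]
First column: [1, 3.5, 8.26286, -13.8308, 34.0333, 186.0248]. Sign changes = 2.
No, unstable (2 RHP root(s))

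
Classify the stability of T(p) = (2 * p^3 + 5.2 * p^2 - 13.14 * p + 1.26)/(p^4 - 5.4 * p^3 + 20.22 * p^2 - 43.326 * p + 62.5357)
Denominator: p^4 - 5.4*p^3 + 20.22*p^2 - 43.326*p + 62.5357 = (p^2 - 4.4*p + 7.73)(p^2 - p + 8.09). Poles: 0.5 + 2.8j, 0.5 - 2.8j, 2.2 + 1.7j, 2.2 - 1.7j. Unstable (4 pole(s) in RHP)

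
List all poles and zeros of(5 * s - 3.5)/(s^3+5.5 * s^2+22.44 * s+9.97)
Set denominator = 0: s^3 + 5.5*s^2 + 22.44*s + 9.97 = (s + 0.5)(s^2 + 5*s + 19.94) = 0 → Poles: -0.5, -2.5 + 3.7j, -2.5 - 3.7j
Set numerator = 0: 5*s - 3.5 = 0 → Zeros: 0.7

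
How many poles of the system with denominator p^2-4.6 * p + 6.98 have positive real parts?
Poles: 2.3 + 1.3j, 2.3 - 1.3j. RHP poles (Re>0): 2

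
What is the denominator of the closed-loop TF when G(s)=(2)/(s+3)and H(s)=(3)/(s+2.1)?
Characteristic poly = G_den * H_den + G_num * H_num = (s^2 + 5.1*s + 6.3) + (6) = s^2 + 5.1*s + 12.3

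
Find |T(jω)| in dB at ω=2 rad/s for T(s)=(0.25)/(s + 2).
Substitute s = j*2: T(j2) = 0.0625 - 0.0625j.
|T(j2)| = sqrt(Re² + Im²) = 0.08839.
20*log₁₀(0.08839) = -21.07 dB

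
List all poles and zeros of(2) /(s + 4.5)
Set denominator = 0: s + 4.5 = 0 → Poles: -4.5
Numerator is a nonzero constant (2) → Zeros: none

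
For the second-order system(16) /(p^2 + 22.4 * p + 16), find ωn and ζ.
Standard form: ωn²/(p²+2ζωn·p+ωn²).
const=16=ωn² → ωn=4, p coeff=22.4=2ζωn → ζ=2.8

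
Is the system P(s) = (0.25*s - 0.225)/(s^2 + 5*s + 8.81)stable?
Denominator: s^2 + 5*s + 8.81. Poles: -2.5 + 1.6j, -2.5 - 1.6j. All Re(p)<0: Yes (stable)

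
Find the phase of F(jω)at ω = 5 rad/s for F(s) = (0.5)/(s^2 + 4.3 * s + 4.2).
Substitute s = j*5: F(j5) = -0.0116215 - 0.0120126j.
∠F(j5) = atan2(Im, Re) = atan2(-0.0120126, -0.0116215) = -134.05°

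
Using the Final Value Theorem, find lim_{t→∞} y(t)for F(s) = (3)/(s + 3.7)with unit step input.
FVT: lim_{t→∞} y(t) = lim_{s→0} s*Y(s) where Y(s) = F(s)/s.
= lim_{s→0} F(s) = F(0) = num(0)/den(0) = 3/3.7 = 0.8108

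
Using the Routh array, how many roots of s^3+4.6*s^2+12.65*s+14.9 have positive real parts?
Routh array:
s^3: [1, 12.65]; s^2: [4.6, 14.9]; s^1: [9.41087]; s^0: [14.9]
First column: [1, 4.6, 9.41087, 14.9]. Sign changes = RHP roots = 0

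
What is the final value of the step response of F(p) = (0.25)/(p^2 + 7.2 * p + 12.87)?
FVT: lim_{t→∞} y(t) = lim_{p→0} p*Y(p) where Y(p) = F(p)/p.
= lim_{p→0} F(p) = F(0) = num(0)/den(0) = 0.25/12.87 = 0.01943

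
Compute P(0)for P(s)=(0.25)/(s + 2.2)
DC gain = P(0) = num(0)/den(0) = 0.25/2.2 = 0.1136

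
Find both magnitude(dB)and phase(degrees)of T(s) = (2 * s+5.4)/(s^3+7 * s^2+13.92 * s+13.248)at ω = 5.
Substitute s = j*5: T(j5) = -0.0488307 - 0.0450985j.
|T| = 20*log₁₀(sqrt(Re²+Im²)) = -23.55 dB.
∠T = atan2(Im, Re) = -137.28°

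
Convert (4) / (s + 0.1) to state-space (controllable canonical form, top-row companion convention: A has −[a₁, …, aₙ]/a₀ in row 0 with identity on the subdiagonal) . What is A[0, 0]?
Reachable canonical form for den = s + 0.1: top row of A = -[a₁,a₂,...,aₙ]/a₀, ones on the subdiagonal, zeros elsewhere.
A = [[-0.1]].
A[0,0] = -0.1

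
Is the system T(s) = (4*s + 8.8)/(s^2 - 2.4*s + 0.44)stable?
Denominator: s^2 - 2.4*s + 0.44 = (s - 0.2)(s - 2.2). Poles: 0.2, 2.2. All Re(p)<0: No (unstable)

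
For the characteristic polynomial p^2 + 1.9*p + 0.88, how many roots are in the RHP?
p^2 + 1.9*p + 0.88 = (p + 1.1)(p + 0.8). Poles: -0.8, -1.1. RHP poles (Re>0): 0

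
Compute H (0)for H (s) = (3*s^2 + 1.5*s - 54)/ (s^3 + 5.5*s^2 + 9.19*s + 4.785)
DC gain = H(0) = num(0)/den(0) = -54/4.785 = -11.29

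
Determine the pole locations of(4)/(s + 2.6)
Set denominator = 0: s + 2.6 = 0 → Poles: -2.6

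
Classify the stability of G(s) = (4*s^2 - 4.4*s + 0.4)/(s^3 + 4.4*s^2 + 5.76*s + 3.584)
Denominator: s^3 + 4.4*s^2 + 5.76*s + 3.584 = (s + 2.8)(s^2 + 1.6*s + 1.28). Poles: -0.8 + 0.8j, -0.8 - 0.8j, -2.8. Stable (all poles in LHP)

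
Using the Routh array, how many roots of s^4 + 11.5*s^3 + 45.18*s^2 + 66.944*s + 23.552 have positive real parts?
Routh array:
s^4: [1, 45.18, 23.552]; s^3: [11.5, 66.944]; s^2: [39.3588, 23.552]; s^1: [60.0625]; s^0: [23.552]
First column: [1, 11.5, 39.3588, 60.0625, 23.552]. Sign changes = RHP roots = 0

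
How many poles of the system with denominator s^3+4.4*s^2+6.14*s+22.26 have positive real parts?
s^3 + 4.4*s^2 + 6.14*s + 22.26 = (s + 4.2)(s^2 + 0.2*s + 5.3). Poles: -0.1 + 2.3j, -0.1 - 2.3j, -4.2. RHP poles (Re>0): 0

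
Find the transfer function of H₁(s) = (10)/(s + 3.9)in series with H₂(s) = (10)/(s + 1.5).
Series: H = H₁ · H₂ = (n₁·n₂)/(d₁·d₂).
Num: n₁·n₂ = 100. Den: d₁·d₂ = s^2 + 5.4*s + 5.85.
H(s) = (100)/(s^2 + 5.4*s + 5.85)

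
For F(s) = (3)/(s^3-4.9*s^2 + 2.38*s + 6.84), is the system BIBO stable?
Denominator: s^3 - 4.9*s^2 + 2.38*s + 6.84 = (s - 2)(s + 0.9)(s - 3.8). Poles: -0.9, 2, 3.8. All Re(p)<0: No (unstable)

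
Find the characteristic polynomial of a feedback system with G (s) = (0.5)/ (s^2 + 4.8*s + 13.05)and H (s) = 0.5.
Characteristic poly = G_den * H_den + G_num * H_num = (s^2 + 4.8*s + 13.05) + (0.25) = s^2 + 4.8*s + 13.3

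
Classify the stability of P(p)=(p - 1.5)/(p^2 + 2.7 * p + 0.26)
Denominator: p^2 + 2.7*p + 0.26 = (p + 0.1)(p + 2.6). Poles: -0.1, -2.6. Stable (all poles in LHP)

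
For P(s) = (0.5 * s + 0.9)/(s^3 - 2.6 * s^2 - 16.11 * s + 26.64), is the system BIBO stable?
Denominator: s^3 - 2.6*s^2 - 16.11*s + 26.64 = (s - 4.8)(s - 1.5)(s + 3.7). Poles: -3.7, 1.5, 4.8. All Re(p)<0: No (unstable)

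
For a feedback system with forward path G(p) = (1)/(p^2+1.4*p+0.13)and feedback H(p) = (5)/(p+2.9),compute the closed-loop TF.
Closed-loop T = G/(1+GH).
Numerator: G_num * H_den = p + 2.9.
Denominator: G_den * H_den + G_num * H_num = (p^3 + 4.3*p^2 + 4.19*p + 0.377) + (5) = p^3 + 4.3*p^2 + 4.19*p + 5.377.
T(p) = (p + 2.9)/(p^3 + 4.3*p^2 + 4.19*p + 5.377)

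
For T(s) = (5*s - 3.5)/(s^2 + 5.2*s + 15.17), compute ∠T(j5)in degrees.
Substitute s = j*5: T(j5) = 0.885813 - 0.20029j.
∠T(j5) = atan2(Im, Re) = atan2(-0.20029, 0.885813) = -12.74°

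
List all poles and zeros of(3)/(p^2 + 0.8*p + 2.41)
Set denominator = 0: p^2 + 0.8*p + 2.41 = 0 → Poles: -0.4 + 1.5j, -0.4 - 1.5j
Numerator is a nonzero constant (3) → Zeros: none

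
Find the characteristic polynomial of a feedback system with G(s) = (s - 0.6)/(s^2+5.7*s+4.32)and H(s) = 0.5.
Characteristic poly = G_den * H_den + G_num * H_num = (s^2 + 5.7*s + 4.32) + (0.5*s - 0.3) = s^2 + 6.2*s + 4.02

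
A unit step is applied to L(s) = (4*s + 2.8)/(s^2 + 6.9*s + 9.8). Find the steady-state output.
FVT: lim_{t→∞} y(t) = lim_{s→0} s*Y(s) where Y(s) = L(s)/s.
= lim_{s→0} L(s) = L(0) = num(0)/den(0) = 2.8/9.8 = 0.2857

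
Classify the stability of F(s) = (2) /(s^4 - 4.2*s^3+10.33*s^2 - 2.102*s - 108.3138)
Denominator: s^4 - 4.2*s^3 + 10.33*s^2 - 2.102*s - 108.3138 = (s - 3.7)(s + 2.1)(s^2 - 2.6*s + 13.94). Poles: -2.1, 1.3 + 3.5j, 1.3 - 3.5j, 3.7. Unstable (3 pole(s) in RHP)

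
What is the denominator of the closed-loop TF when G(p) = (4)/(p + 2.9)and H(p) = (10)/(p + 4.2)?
Characteristic poly = G_den * H_den + G_num * H_num = (p^2 + 7.1*p + 12.18) + (40) = p^2 + 7.1*p + 52.18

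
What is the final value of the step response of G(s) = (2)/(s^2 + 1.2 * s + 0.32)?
FVT: lim_{t→∞} y(t) = lim_{s→0} s*Y(s) where Y(s) = G(s)/s.
= lim_{s→0} G(s) = G(0) = num(0)/den(0) = 2/0.32 = 6.25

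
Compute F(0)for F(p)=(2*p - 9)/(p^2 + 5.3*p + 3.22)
DC gain = F(0) = num(0)/den(0) = -9/3.22 = -2.795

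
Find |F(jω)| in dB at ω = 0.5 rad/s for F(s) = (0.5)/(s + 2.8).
Substitute s = j*0.5: F(j0.5) = 0.173053 - 0.0309023j.
|F(j0.5)| = sqrt(Re² + Im²) = 0.1758.
20*log₁₀(0.1758) = -15.10 dB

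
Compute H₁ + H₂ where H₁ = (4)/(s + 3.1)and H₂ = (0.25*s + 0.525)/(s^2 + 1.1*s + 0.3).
Parallel: H = H₁ + H₂ = (n₁·d₂ + n₂·d₁)/(d₁·d₂).
n₁·d₂ = 4*s^2 + 4.4*s + 1.2. n₂·d₁ = 0.25*s^2 + 1.3*s + 1.6275. Sum = 4.25*s^2 + 5.7*s + 2.8275. d₁·d₂ = s^3 + 4.2*s^2 + 3.71*s + 0.93.
H(s) = (4.25*s^2 + 5.7*s + 2.8275)/(s^3 + 4.2*s^2 + 3.71*s + 0.93)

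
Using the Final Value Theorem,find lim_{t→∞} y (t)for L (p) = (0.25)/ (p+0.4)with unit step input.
FVT: lim_{t→∞} y(t) = lim_{p→0} p*Y(p) where Y(p) = L(p)/p.
= lim_{p→0} L(p) = L(0) = num(0)/den(0) = 0.25/0.4 = 0.625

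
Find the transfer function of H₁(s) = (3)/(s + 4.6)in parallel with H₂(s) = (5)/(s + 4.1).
Parallel: H = H₁ + H₂ = (n₁·d₂ + n₂·d₁)/(d₁·d₂).
n₁·d₂ = 3*s + 12.3. n₂·d₁ = 5*s + 23. Sum = 8*s + 35.3. d₁·d₂ = s^2 + 8.7*s + 18.86.
H(s) = (8*s + 35.3)/(s^2 + 8.7*s + 18.86)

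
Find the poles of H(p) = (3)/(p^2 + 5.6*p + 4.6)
Set denominator = 0: p^2 + 5.6*p + 4.6 = (p + 1)(p + 4.6) = 0 → Poles: -1, -4.6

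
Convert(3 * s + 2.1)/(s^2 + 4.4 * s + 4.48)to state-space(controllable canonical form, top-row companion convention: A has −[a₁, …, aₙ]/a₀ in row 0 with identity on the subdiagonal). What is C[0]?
Reachable canonical form: C = numerator coefficients (right-aligned, zero-padded to length n).
num = 3*s + 2.1, C = [[3, 2.1]].
C[0] = 3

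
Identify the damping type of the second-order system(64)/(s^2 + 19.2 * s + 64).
Standard form: ωn²/(s²+2ζωn·s+ωn²) gives ωn=8, ζ=1.2.
Overdamped (ζ = 1.2 > 1)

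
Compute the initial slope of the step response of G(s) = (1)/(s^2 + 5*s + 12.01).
IVT: y'(0⁺) = lim_{s→∞} s²·Y(s) = lim_{s→∞} s·G(s).
deg(num) = 0, deg(den) = 2, relative degree = 2 ≥ 2, so s·G(s) → 0. Initial slope = 0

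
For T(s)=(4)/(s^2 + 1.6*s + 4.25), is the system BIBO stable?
Denominator: s^2 + 1.6*s + 4.25. Poles: -0.8 + 1.9j, -0.8 - 1.9j. All Re(p)<0: Yes (stable)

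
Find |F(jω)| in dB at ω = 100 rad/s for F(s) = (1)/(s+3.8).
Substitute s = j*100: F(j100) = 0.000379452 - 0.00998558j.
|F(j100)| = sqrt(Re² + Im²) = 0.009993.
20*log₁₀(0.009993) = -40.01 dB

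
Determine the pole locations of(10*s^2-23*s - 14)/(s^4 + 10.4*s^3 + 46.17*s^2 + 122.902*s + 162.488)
Set denominator = 0: s^4 + 10.4*s^3 + 46.17*s^2 + 122.902*s + 162.488 = (s + 4)(s + 3.8)(s^2 + 2.6*s + 10.69) = 0 → Poles: -1.3 + 3j, -1.3 - 3j, -3.8, -4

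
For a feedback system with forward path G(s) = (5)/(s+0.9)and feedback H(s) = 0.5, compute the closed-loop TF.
Closed-loop T = G/(1+GH).
Numerator: G_num * H_den = 5.
Denominator: G_den * H_den + G_num * H_num = (s + 0.9) + (2.5) = s + 3.4.
T(s) = (5)/(s + 3.4)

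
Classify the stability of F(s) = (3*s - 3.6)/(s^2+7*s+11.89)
Denominator: s^2 + 7*s + 11.89 = (s + 2.9)(s + 4.1). Poles: -2.9, -4.1. Stable (all poles in LHP)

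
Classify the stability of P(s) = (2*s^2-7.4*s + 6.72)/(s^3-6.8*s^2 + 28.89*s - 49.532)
Denominator: s^3 - 6.8*s^2 + 28.89*s - 49.532 = (s - 2.8)(s^2 - 4*s + 17.69). Poles: 2 + 3.7j, 2 - 3.7j, 2.8. Unstable (3 pole(s) in RHP)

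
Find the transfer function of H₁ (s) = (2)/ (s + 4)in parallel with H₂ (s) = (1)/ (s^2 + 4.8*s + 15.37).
Parallel: H = H₁ + H₂ = (n₁·d₂ + n₂·d₁)/(d₁·d₂).
n₁·d₂ = 2*s^2 + 9.6*s + 30.74. n₂·d₁ = s + 4. Sum = 2*s^2 + 10.6*s + 34.74. d₁·d₂ = s^3 + 8.8*s^2 + 34.57*s + 61.48.
H(s) = (2*s^2 + 10.6*s + 34.74)/(s^3 + 8.8*s^2 + 34.57*s + 61.48)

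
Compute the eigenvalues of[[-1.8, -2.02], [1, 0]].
Eigenvalues solve det(λI - A) = 0.
Characteristic polynomial: λ^2 + 1.8*λ + 2.02 = 0.
Roots: -0.9 + 1.1j, -0.9 - 1.1j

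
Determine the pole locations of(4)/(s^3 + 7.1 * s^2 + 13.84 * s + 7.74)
Set denominator = 0: s^3 + 7.1*s^2 + 13.84*s + 7.74 = (s + 1.8)(s + 4.3)(s + 1) = 0 → Poles: -1, -1.8, -4.3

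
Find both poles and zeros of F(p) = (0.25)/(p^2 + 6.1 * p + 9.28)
Set denominator = 0: p^2 + 6.1*p + 9.28 = (p + 3.2)(p + 2.9) = 0 → Poles: -2.9, -3.2
Numerator is a nonzero constant (0.25) → Zeros: none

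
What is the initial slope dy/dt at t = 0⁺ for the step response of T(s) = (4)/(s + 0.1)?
IVT: y'(0⁺) = lim_{s→∞} s²·Y(s) = lim_{s→∞} s·T(s).
deg(num) = 0, deg(den) = 1, relative degree = 1, so s·T(s) → (leading num)/(leading den) = 4/1 = 4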